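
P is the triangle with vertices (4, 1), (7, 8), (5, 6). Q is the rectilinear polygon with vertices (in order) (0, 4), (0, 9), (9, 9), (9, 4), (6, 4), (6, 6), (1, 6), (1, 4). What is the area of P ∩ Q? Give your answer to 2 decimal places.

The intersection is the polygon with vertices (7,8), (6,5.667), (6,6), (5,6).
By the shoelace formula its area is 1.17.

1.17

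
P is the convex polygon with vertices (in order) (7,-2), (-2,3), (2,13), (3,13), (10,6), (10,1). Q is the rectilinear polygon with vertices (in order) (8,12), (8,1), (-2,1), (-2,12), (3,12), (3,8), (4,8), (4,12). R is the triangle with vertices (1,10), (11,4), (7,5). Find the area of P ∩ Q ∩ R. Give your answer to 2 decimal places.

4.99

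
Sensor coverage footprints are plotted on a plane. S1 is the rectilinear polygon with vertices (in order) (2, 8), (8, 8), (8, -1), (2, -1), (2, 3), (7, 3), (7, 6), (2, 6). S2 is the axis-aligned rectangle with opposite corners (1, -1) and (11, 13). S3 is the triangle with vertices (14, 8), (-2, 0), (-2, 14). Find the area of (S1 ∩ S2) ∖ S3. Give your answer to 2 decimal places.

|S1 ∩ S2| = 39.
|(S1 ∩ S2) ∩ S3| = 14.25.
|(S1 ∩ S2) ∖ S3| = 39 − 14.25 = 24.75.

24.75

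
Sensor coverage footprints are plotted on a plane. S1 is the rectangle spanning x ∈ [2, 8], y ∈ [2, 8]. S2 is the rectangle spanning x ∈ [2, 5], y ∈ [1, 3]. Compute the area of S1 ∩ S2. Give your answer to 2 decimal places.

|S1∩S2|: x∈[2,5], y∈[2,3] → 3·1 = 3.

3.00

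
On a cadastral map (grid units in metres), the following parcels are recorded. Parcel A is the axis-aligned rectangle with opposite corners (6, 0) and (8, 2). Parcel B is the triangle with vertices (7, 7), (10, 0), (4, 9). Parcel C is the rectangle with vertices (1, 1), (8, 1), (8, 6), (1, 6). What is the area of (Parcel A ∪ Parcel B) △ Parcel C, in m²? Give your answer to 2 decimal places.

|Parcel A ∪ Parcel B| = 11.5.
|(Parcel A ∪ Parcel B) ∩ Parcel C| = 4.619.
|(Parcel A ∪ Parcel B) △ Parcel C| = 11.5 + 35 − 9.2381 = 37.26.

37.26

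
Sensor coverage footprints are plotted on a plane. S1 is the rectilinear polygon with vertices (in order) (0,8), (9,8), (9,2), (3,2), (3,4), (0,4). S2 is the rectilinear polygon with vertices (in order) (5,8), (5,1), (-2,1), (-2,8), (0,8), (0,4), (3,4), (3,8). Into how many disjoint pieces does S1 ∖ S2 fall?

S1 ∖ S2 splits into 2 disjoint pieces (area 12, area 24).

2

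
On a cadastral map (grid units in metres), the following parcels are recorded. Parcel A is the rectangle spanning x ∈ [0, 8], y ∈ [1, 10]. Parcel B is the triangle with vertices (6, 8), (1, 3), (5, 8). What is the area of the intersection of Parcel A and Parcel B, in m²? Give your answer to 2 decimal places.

The intersection is the polygon with vertices (1,3), (5,8), (6,8).
By the shoelace formula its area is 2.50.

2.50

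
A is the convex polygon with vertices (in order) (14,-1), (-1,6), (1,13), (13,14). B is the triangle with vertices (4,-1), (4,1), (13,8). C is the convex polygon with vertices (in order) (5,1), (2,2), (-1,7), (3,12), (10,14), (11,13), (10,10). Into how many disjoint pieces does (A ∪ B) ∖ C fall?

3

(A ∪ B) ∖ C splits into 3 disjoint pieces (area 68.8205, area 0.3199, area 10.7516).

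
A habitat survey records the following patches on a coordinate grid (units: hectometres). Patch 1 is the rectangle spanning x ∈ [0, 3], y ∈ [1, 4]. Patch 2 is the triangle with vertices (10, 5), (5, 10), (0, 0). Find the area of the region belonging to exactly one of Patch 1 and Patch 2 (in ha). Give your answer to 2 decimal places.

36.50

|Patch 1| = 9, |Patch 2| = 37.5, |Patch 1∩Patch 2| = 5.
|Patch 1 △ Patch 2| = |Patch 1| + |Patch 2| − 2·|Patch 1∩Patch 2| = 9 + 37.5 − 10 = 36.50.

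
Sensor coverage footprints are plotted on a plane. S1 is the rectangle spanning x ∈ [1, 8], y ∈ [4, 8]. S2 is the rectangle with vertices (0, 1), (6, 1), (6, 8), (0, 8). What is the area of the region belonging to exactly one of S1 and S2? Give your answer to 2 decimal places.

30.00

|S1∩S2|: x∈[1,6], y∈[4,8] → 5·4 = 20.
|S1 △ S2| = |S1| + |S2| − 2·|S1∩S2| = 28 + 42 − 40 = 30.00.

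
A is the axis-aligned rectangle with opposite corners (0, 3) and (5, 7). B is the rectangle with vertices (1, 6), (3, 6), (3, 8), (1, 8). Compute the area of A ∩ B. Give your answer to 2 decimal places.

|A∩B|: x∈[1,3], y∈[6,7] → 2·1 = 2.

2.00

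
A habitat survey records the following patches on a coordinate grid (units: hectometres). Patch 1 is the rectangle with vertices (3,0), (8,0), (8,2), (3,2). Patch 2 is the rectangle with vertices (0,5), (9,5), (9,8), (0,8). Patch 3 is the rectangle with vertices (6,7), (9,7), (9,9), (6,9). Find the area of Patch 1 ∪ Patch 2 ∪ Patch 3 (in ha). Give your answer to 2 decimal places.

By inclusion–exclusion:
Individual areas: |Patch 1| = 10, |Patch 2| = 27, |Patch 3| = 6.
|Patch 1∩Patch 2| = 0 (no overlap).
|Patch 1∩Patch 3| = 0 (no overlap).
|Patch 2∩Patch 3|: x∈[6,9], y∈[7,8] → 3·1 = 3.
|Patch 1∩Patch 2∩Patch 3| = 0.
|Patch 1 ∪ Patch 2 ∪ Patch 3| = 43 − 3 + 0 = 40.00.

40.00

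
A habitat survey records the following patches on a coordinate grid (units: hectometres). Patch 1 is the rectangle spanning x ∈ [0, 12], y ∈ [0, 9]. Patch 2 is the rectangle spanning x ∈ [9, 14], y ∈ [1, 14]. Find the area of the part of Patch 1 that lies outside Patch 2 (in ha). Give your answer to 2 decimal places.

84.00

|Patch 1∩Patch 2|: x∈[9,12], y∈[1,9] → 3·8 = 24.
|Patch 1| = 108.
|Patch 1 ∖ Patch 2| = |Patch 1| − |Patch 1∩Patch 2| = 108 − 24 = 84.00.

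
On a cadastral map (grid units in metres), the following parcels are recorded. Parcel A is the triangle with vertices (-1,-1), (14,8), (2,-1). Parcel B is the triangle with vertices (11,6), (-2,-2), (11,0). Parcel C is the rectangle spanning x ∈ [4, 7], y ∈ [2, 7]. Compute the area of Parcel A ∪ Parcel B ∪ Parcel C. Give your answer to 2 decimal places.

By inclusion–exclusion:
Individual areas: |Parcel A| = 13.5, |Parcel B| = 39, |Parcel C| = 15.
|Parcel A∩Parcel B| = 9.4375.
|Parcel A∩Parcel C| = 2.325.
|Parcel B∩Parcel C| = 1.9231.
|Parcel A∩Parcel B∩Parcel C| = 1.5481.
|Parcel A ∪ Parcel B ∪ Parcel C| = 67.5 − 13.6856 + 1.5481 = 55.36.

55.36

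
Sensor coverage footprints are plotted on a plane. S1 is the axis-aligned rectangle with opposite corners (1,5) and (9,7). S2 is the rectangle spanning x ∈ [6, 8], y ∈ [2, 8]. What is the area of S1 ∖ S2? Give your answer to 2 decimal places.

12.00

|S1∩S2|: x∈[6,8], y∈[5,7] → 2·2 = 4.
|S1| = 16.
|S1 ∖ S2| = |S1| − |S1∩S2| = 16 − 4 = 12.00.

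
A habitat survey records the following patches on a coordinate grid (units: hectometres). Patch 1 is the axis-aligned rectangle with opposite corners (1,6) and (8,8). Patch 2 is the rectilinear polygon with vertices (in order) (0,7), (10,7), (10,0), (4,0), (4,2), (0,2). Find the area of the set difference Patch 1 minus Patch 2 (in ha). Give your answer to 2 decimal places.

7.00

|Patch 1| = 14, |Patch 1∩Patch 2| = 7.
|Patch 1 ∖ Patch 2| = |Patch 1| − |Patch 1∩Patch 2| = 14 − 7 = 7.00.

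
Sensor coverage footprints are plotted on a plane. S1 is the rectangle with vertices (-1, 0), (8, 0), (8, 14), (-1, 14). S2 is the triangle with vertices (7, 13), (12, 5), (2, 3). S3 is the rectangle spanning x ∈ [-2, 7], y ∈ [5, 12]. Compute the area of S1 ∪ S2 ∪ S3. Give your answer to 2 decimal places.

147.40

By inclusion–exclusion:
Individual areas: |S1| = 126, |S2| = 45, |S3| = 63.
|S1∩S2| = 30.6.
|S1∩S3|: x∈[-1,7], y∈[5,12] → 8·7 = 56.
|S2∩S3| = 15.75.
|S1∩S2∩S3| = 15.75.
|S1 ∪ S2 ∪ S3| = 234 − 102.35 + 15.75 = 147.40.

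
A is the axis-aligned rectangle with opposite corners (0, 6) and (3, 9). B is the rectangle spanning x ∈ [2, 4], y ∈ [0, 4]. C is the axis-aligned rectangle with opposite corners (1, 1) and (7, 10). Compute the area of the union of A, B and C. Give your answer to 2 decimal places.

59.00

By inclusion–exclusion:
Individual areas: |A| = 9, |B| = 8, |C| = 54.
|A∩B| = 0 (no overlap).
|A∩C|: x∈[1,3], y∈[6,9] → 2·3 = 6.
|B∩C|: x∈[2,4], y∈[1,4] → 2·3 = 6.
|A∩B∩C| = 0.
|A ∪ B ∪ C| = 71 − 12 + 0 = 59.00.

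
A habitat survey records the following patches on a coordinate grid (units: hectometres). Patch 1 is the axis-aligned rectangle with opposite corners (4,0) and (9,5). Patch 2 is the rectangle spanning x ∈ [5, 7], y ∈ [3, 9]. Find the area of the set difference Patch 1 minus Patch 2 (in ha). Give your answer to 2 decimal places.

|Patch 1∩Patch 2|: x∈[5,7], y∈[3,5] → 2·2 = 4.
|Patch 1| = 25.
|Patch 1 ∖ Patch 2| = |Patch 1| − |Patch 1∩Patch 2| = 25 − 4 = 21.00.

21.00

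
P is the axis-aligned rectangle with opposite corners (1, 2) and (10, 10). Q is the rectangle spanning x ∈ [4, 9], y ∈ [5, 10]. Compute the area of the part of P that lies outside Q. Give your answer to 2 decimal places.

|P∩Q|: x∈[4,9], y∈[5,10] → 5·5 = 25.
|P| = 72.
|P ∖ Q| = |P| − |P∩Q| = 72 − 25 = 47.00.

47.00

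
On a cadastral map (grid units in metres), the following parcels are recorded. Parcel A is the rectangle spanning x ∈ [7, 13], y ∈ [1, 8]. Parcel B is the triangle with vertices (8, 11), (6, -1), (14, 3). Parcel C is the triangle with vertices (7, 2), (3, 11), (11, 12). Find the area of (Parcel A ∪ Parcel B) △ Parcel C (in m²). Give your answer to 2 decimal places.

|Parcel A ∪ Parcel B| = 52.0417.
|(Parcel A ∪ Parcel B) ∩ Parcel C| = 11.5563.
|(Parcel A ∪ Parcel B) △ Parcel C| = 52.0417 + 38 − 23.1126 = 66.93.

66.93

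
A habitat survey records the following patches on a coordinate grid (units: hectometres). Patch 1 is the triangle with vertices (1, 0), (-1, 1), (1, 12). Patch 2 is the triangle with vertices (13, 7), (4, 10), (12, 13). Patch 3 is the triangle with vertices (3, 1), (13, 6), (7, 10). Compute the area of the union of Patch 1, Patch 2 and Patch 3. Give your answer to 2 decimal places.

70.81

By inclusion–exclusion:
Individual areas: |Patch 1| = 12, |Patch 2| = 25.5, |Patch 3| = 35.
|Patch 1∩Patch 2| = 0.
|Patch 1∩Patch 3| = 0.
|Patch 2∩Patch 3| = 1.6935.
|Patch 1∩Patch 2∩Patch 3| = 0.
|Patch 1 ∪ Patch 2 ∪ Patch 3| = 72.5 − 1.6935 + 0 = 70.81.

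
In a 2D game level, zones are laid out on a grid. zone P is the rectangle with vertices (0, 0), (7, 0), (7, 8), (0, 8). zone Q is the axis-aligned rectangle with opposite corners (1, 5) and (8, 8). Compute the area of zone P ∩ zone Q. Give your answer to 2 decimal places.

18.00

|zone P∩zone Q|: x∈[1,7], y∈[5,8] → 6·3 = 18.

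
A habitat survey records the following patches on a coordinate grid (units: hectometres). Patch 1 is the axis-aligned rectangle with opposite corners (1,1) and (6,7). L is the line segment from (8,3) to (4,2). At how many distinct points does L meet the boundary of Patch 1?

1

The segment meets the boundary at (6,2.5).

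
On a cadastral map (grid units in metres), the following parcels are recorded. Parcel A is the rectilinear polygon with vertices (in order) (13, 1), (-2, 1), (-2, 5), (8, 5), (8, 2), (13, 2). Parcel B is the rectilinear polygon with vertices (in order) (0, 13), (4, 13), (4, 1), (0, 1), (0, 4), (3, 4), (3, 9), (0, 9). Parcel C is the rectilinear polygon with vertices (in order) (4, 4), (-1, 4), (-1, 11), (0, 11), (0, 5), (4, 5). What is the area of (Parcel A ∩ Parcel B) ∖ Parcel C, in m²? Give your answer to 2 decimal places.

|Parcel A ∩ Parcel B| = 13.
|(Parcel A ∩ Parcel B) ∩ Parcel C| = 1.
|(Parcel A ∩ Parcel B) ∖ Parcel C| = 13 − 1 = 12.00.

12.00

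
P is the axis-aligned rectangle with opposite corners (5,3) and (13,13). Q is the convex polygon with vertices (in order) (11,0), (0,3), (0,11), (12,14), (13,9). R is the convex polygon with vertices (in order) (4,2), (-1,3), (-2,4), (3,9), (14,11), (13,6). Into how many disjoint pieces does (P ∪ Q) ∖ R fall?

(P ∪ Q) ∖ R splits into 2 disjoint pieces (area 24.375, area 42.6341).

2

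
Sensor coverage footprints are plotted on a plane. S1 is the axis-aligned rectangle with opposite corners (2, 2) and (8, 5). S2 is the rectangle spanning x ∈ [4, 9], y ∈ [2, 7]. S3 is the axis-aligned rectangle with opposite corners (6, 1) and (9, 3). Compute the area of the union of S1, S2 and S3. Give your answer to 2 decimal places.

By inclusion–exclusion:
Individual areas: |S1| = 18, |S2| = 25, |S3| = 6.
|S1∩S2|: x∈[4,8], y∈[2,5] → 4·3 = 12.
|S1∩S3|: x∈[6,8], y∈[2,3] → 2·1 = 2.
|S2∩S3|: x∈[6,9], y∈[2,3] → 3·1 = 3.
|S1∩S2∩S3| = 2.
|S1 ∪ S2 ∪ S3| = 49 − 17 + 2 = 34.00.

34.00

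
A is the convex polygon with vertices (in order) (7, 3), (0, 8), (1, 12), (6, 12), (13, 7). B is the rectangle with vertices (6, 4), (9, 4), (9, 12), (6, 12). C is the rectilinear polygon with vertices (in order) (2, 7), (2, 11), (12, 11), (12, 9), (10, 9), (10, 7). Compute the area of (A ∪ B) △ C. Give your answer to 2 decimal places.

|A ∪ B| = 71.2976.
|(A ∪ B) ∩ C| = 30.5143.
|(A ∪ B) △ C| = 71.2976 + 36 − 61.0286 = 46.27.

46.27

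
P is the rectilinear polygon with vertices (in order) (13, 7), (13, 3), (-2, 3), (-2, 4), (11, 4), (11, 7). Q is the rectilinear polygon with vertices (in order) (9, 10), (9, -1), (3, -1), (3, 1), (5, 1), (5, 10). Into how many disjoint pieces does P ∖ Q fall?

P ∖ Q splits into 2 disjoint pieces (area 10, area 7).

2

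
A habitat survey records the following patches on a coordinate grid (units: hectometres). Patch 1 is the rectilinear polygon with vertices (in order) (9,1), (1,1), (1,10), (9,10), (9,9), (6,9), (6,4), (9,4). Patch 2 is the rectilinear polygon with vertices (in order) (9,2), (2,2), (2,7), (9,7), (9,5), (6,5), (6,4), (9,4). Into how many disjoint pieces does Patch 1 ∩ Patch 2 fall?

1

Patch 1 ∩ Patch 2 is a single connected region.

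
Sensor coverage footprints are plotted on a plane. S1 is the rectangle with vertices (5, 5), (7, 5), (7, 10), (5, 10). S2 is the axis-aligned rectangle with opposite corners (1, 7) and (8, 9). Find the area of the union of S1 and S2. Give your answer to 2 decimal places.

20.00

By inclusion–exclusion:
Individual areas: |S1| = 10, |S2| = 14.
|S1∩S2|: x∈[5,7], y∈[7,9] → 2·2 = 4.
|S1 ∪ S2| = 24 − 4 = 20.00.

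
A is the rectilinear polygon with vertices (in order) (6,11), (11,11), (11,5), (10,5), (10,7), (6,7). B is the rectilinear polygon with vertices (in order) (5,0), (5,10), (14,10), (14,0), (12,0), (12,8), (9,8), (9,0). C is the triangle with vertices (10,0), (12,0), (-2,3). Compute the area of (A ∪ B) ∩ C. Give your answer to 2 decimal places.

|A ∪ B| = 75.
|(A ∪ B) ∩ C| = 1.29.

1.29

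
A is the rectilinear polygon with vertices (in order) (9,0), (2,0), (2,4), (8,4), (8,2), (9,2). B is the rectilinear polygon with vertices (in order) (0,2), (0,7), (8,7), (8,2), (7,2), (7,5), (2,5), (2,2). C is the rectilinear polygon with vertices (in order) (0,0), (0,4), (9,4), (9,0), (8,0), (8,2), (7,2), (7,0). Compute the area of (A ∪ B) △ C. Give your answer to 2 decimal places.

|A ∪ B| = 49.
|(A ∪ B) ∩ C| = 28.
|(A ∪ B) △ C| = 49 + 34 − 56 = 27.00.

27.00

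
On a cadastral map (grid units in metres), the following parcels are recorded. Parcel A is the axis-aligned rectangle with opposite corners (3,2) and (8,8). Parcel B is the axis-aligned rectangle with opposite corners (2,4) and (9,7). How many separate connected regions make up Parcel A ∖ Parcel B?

Parcel A ∖ Parcel B splits into 2 disjoint pieces (area 10, area 5).

2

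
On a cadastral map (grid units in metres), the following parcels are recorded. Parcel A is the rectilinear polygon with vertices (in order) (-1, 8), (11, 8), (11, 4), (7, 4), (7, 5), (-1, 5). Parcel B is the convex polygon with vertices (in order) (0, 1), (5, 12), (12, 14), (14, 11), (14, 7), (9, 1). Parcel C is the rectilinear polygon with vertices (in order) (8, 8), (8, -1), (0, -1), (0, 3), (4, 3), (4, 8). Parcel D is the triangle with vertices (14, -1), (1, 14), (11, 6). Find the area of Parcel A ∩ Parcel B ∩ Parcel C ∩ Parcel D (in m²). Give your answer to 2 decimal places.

1.87

The intersection is the polygon with vertices (8,8), (8,5.923), (6.2,8).
By the shoelace formula its area is 1.87.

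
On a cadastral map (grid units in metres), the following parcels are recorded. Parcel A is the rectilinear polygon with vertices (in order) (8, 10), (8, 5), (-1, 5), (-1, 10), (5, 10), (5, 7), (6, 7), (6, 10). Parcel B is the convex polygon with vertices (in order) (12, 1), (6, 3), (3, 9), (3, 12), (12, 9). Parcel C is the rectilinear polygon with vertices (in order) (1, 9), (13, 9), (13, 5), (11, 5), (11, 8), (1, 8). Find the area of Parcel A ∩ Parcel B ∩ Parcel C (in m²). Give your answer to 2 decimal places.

3.75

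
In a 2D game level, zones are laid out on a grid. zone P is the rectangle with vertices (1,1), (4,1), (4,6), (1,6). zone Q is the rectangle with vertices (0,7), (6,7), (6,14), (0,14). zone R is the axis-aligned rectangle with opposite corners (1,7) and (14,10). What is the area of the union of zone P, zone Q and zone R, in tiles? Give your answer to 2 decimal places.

By inclusion–exclusion:
Individual areas: |zone P| = 15, |zone Q| = 42, |zone R| = 39.
|zone P∩zone Q| = 0 (no overlap).
|zone P∩zone R| = 0 (no overlap).
|zone Q∩zone R|: x∈[1,6], y∈[7,10] → 5·3 = 15.
|zone P∩zone Q∩zone R| = 0.
|zone P ∪ zone Q ∪ zone R| = 96 − 15 + 0 = 81.00.

81.00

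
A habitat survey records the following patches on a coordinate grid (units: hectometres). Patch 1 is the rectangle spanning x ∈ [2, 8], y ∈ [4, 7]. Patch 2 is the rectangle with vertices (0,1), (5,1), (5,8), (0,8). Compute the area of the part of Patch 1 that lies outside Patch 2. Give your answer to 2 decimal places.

9.00

|Patch 1∩Patch 2|: x∈[2,5], y∈[4,7] → 3·3 = 9.
|Patch 1| = 18.
|Patch 1 ∖ Patch 2| = |Patch 1| − |Patch 1∩Patch 2| = 18 − 9 = 9.00.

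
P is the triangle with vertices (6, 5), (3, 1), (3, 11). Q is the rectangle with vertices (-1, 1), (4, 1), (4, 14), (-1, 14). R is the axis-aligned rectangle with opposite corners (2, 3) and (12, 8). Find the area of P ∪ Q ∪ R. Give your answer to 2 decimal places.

By inclusion–exclusion:
Individual areas: |P| = 15, |Q| = 65, |R| = 50.
|P∩Q| = 8.3333.
|P∩R| = 11.25.
|Q∩R|: x∈[2,4], y∈[3,8] → 2·5 = 10.
|P∩Q∩R| = 5.
|P ∪ Q ∪ R| = 130 − 29.5833 + 5 = 105.42.

105.42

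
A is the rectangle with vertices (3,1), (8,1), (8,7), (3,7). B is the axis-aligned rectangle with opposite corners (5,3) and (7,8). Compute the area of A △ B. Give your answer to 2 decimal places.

|A∩B|: x∈[5,7], y∈[3,7] → 2·4 = 8.
|A △ B| = |A| + |B| − 2·|A∩B| = 30 + 10 − 16 = 24.00.

24.00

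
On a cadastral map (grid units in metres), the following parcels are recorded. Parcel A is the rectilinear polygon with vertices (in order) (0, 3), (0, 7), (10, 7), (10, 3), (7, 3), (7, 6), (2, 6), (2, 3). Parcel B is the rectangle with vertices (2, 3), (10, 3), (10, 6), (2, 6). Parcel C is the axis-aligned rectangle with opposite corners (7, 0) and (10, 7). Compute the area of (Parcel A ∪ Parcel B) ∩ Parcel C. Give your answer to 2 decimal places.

12.00

The region (Parcel A ∪ Parcel B) ∩ Parcel C is the polygon with vertices (10,7), (10,6), (10,3), (7,3), (7,7).
By the shoelace formula its area is 12.00.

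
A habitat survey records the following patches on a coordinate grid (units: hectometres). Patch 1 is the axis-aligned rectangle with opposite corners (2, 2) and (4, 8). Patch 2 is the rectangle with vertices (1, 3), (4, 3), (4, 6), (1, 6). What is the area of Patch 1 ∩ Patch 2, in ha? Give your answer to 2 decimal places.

|Patch 1∩Patch 2|: x∈[2,4], y∈[3,6] → 2·3 = 6.

6.00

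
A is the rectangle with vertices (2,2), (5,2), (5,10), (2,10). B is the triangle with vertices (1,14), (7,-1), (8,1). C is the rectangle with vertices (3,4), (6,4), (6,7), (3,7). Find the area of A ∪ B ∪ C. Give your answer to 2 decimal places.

34.82

By inclusion–exclusion:
Individual areas: |A| = 24, |B| = 13.5, |C| = 9.
|A∩B| = 4.0352.
|A∩C|: x∈[3,5], y∈[4,7] → 2·3 = 6.
|B∩C| = 3.3934.
|A∩B∩C| = 1.7505.
|A ∪ B ∪ C| = 46.5 − 13.4286 + 1.7505 = 34.82.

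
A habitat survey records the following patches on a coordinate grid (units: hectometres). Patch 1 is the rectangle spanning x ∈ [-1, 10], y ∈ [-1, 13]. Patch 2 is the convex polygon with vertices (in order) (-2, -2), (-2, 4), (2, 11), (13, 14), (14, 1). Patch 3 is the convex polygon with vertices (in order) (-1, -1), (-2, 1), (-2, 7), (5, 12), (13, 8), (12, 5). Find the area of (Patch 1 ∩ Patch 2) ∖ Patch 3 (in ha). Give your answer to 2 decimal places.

34.58

|Patch 1 ∩ Patch 2| = 128.625.
|(Patch 1 ∩ Patch 2) ∩ Patch 3| = 94.0483.
|(Patch 1 ∩ Patch 2) ∖ Patch 3| = 128.625 − 94.0483 = 34.58.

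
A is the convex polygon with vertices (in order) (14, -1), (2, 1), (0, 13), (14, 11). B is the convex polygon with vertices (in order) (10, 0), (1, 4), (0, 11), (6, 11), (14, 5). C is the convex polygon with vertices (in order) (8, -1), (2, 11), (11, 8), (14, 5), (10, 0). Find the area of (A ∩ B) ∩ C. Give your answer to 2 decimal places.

61.16

The region (A ∩ B) ∩ C is the polygon with vertices (14,5), (10,0), (6.786,1.429), (2,11), (9.2,8.6).
By the shoelace formula its area is 61.16.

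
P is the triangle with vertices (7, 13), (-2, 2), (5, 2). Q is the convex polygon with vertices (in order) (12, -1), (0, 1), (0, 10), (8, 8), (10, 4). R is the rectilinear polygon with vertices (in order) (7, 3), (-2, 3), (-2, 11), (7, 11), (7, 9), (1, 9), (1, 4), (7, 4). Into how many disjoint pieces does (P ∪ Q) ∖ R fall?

(P ∪ Q) ∖ R splits into 2 disjoint pieces (area 1.2727, area 75.2085).

2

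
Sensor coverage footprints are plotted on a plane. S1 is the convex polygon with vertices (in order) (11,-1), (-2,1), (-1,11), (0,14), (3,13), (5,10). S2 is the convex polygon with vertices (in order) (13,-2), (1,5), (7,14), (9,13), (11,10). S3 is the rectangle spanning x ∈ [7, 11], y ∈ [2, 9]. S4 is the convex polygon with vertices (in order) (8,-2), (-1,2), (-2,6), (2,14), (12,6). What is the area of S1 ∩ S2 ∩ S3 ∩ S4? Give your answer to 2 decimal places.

The intersection is the polygon with vertices (7,2), (7,6.333), (9.364,2).
By the shoelace formula its area is 5.12.

5.12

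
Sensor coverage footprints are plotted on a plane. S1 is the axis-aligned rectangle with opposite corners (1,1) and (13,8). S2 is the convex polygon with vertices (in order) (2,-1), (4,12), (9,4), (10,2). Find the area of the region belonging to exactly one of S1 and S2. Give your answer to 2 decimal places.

|S1| = 84, |S2| = 50, |S1∩S2| = 38.7436.
|S1 △ S2| = |S1| + |S2| − 2·|S1∩S2| = 84 + 50 − 77.4872 = 56.51.

56.51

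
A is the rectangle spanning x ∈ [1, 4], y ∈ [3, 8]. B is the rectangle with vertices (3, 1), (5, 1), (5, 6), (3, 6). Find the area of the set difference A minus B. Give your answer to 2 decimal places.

12.00

|A∩B|: x∈[3,4], y∈[3,6] → 1·3 = 3.
|A| = 15.
|A ∖ B| = |A| − |A∩B| = 15 − 3 = 12.00.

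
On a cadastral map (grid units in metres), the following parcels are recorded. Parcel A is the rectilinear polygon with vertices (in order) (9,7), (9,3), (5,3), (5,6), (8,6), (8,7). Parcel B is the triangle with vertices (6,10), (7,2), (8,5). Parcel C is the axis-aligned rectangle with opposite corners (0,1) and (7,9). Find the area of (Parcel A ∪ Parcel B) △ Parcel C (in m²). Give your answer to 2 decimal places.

|Parcel A ∪ Parcel B| = 15.4292.
|(Parcel A ∪ Parcel B) ∩ Parcel C| = 7.675.
|(Parcel A ∪ Parcel B) △ Parcel C| = 15.4292 + 56 − 15.35 = 56.08.

56.08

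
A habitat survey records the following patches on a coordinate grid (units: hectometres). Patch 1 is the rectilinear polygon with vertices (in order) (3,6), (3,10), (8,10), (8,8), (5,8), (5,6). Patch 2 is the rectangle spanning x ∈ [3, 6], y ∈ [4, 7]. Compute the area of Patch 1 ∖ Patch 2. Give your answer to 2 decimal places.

|Patch 1| = 14, |Patch 1∩Patch 2| = 2.
|Patch 1 ∖ Patch 2| = |Patch 1| − |Patch 1∩Patch 2| = 14 − 2 = 12.00.

12.00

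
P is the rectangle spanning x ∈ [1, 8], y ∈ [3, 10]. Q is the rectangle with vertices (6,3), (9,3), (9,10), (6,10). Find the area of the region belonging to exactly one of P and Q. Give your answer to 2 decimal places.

|P∩Q|: x∈[6,8], y∈[3,10] → 2·7 = 14.
|P △ Q| = |P| + |Q| − 2·|P∩Q| = 49 + 21 − 28 = 42.00.

42.00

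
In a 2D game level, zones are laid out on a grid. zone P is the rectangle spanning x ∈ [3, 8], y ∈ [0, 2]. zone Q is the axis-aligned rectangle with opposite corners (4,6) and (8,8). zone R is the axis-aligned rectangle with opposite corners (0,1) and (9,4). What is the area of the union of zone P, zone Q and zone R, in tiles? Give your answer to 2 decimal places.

40.00

By inclusion–exclusion:
Individual areas: |zone P| = 10, |zone Q| = 8, |zone R| = 27.
|zone P∩zone Q| = 0 (no overlap).
|zone P∩zone R|: x∈[3,8], y∈[1,2] → 5·1 = 5.
|zone Q∩zone R| = 0 (no overlap).
|zone P∩zone Q∩zone R| = 0.
|zone P ∪ zone Q ∪ zone R| = 45 − 5 + 0 = 40.00.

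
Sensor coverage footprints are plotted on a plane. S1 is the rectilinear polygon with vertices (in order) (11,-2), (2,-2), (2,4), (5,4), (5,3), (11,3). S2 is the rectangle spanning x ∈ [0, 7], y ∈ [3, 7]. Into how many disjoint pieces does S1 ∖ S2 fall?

1

S1 ∖ S2 is a single connected region.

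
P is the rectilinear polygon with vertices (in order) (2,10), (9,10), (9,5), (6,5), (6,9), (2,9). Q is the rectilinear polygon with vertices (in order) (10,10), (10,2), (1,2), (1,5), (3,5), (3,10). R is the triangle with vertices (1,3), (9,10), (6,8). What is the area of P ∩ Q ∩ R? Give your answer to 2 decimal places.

The intersection is the polygon with vertices (6,8), (9,10), (6,7.375).
By the shoelace formula its area is 0.94.

0.94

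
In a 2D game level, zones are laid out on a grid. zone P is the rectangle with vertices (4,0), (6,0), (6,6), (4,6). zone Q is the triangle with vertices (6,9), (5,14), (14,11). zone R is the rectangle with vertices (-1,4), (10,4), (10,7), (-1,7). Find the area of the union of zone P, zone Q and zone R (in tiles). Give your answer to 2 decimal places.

62.00

By inclusion–exclusion:
Individual areas: |zone P| = 12, |zone Q| = 21, |zone R| = 33.
|zone P∩zone Q| = 0.
|zone P∩zone R|: x∈[4,6], y∈[4,6] → 2·2 = 4.
|zone Q∩zone R| = 0.
|zone P∩zone Q∩zone R| = 0.
|zone P ∪ zone Q ∪ zone R| = 66 − 4 + 0 = 62.00.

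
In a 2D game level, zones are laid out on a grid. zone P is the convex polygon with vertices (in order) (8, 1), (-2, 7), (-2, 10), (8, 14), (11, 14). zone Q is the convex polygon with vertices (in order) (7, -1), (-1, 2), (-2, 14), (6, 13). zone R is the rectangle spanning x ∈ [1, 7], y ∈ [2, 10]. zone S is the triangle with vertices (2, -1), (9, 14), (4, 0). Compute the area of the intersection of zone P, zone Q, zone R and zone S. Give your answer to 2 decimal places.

The intersection is the polygon with vertices (4.042,3.375), (6.336,8.292), (6.441,6.833), (5,2.8).
By the shoelace formula its area is 4.28.

4.28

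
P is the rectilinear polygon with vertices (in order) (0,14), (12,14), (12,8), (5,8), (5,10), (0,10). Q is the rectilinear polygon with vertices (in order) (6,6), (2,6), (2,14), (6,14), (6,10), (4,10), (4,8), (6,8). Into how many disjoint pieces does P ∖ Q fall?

2

P ∖ Q splits into 2 disjoint pieces (area 8, area 38).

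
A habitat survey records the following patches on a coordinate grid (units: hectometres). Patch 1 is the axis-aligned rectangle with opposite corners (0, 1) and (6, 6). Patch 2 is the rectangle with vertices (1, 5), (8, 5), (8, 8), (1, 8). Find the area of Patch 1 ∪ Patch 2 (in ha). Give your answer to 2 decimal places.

By inclusion–exclusion:
Individual areas: |Patch 1| = 30, |Patch 2| = 21.
|Patch 1∩Patch 2|: x∈[1,6], y∈[5,6] → 5·1 = 5.
|Patch 1 ∪ Patch 2| = 51 − 5 = 46.00.

46.00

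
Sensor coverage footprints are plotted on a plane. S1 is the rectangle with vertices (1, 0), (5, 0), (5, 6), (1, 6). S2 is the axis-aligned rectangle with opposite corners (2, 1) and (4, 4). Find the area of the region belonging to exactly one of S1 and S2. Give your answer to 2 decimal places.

18.00

|S1∩S2|: x∈[2,4], y∈[1,4] → 2·3 = 6.
|S1 △ S2| = |S1| + |S2| − 2·|S1∩S2| = 24 + 6 − 12 = 18.00.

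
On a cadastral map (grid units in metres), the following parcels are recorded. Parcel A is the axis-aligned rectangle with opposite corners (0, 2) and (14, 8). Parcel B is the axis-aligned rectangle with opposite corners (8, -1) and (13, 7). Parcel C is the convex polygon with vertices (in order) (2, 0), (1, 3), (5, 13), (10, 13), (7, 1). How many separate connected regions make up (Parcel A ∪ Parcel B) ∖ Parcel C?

2

(Parcel A ∪ Parcel B) ∖ Parcel C splits into 2 disjoint pieces (area 11.1667, area 51).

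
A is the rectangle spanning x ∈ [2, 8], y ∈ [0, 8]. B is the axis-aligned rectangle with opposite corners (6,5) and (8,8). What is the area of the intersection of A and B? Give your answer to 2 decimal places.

6.00

|A∩B|: x∈[6,8], y∈[5,8] → 2·3 = 6.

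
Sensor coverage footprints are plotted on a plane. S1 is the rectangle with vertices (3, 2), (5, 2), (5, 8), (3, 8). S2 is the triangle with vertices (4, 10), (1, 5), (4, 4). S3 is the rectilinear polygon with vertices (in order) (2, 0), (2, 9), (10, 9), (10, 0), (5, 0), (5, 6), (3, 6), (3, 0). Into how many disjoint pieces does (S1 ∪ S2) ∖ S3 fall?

3

(S1 ∪ S2) ∖ S3 splits into 3 disjoint pieces (area 8, area 1, area 0.3).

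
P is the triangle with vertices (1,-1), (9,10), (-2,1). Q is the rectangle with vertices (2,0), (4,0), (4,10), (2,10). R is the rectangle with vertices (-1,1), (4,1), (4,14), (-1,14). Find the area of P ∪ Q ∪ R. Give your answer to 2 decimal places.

78.68

By inclusion–exclusion:
Individual areas: |P| = 24.5, |Q| = 20, |R| = 65.
|P∩Q| = 6.6818.
|P∩R| = 12.6761.
|Q∩R|: x∈[2,4], y∈[1,10] → 2·9 = 18.
|P∩Q∩R| = 6.5398.
|P ∪ Q ∪ R| = 109.5 − 37.358 + 6.5398 = 78.68.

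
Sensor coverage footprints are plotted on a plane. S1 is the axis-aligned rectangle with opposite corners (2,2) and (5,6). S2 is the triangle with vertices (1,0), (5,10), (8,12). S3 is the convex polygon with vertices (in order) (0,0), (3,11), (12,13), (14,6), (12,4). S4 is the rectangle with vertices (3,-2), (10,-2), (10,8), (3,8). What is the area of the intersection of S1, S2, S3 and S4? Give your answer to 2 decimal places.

1.73

The intersection is the polygon with vertices (3.4,6), (4.5,6), (3,3.429), (3,5).
By the shoelace formula its area is 1.73.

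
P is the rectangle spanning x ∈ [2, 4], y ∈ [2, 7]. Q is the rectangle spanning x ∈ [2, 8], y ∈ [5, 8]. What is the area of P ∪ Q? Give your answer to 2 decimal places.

24.00

By inclusion–exclusion:
Individual areas: |P| = 10, |Q| = 18.
|P∩Q|: x∈[2,4], y∈[5,7] → 2·2 = 4.
|P ∪ Q| = 28 − 4 = 24.00.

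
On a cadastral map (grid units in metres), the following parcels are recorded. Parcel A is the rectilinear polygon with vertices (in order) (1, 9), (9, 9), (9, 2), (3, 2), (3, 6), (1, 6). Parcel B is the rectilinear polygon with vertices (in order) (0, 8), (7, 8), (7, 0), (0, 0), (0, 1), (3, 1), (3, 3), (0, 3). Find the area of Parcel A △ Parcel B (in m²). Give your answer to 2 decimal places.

42.00

|Parcel A| = 48, |Parcel B| = 50, |Parcel A∩Parcel B| = 28.
|Parcel A △ Parcel B| = |Parcel A| + |Parcel B| − 2·|Parcel A∩Parcel B| = 48 + 50 − 56 = 42.00.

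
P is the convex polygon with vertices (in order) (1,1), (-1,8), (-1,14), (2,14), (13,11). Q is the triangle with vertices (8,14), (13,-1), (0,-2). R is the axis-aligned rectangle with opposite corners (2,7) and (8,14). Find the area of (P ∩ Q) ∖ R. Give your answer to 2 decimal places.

15.97

|P ∩ Q| = 27.6312.
|(P ∩ Q) ∩ R| = 11.6609.
|(P ∩ Q) ∖ R| = 27.6312 − 11.6609 = 15.97.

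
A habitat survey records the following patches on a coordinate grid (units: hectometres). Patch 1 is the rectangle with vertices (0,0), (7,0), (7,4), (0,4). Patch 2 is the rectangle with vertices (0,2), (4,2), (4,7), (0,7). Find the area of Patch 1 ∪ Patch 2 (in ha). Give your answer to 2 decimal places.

By inclusion–exclusion:
Individual areas: |Patch 1| = 28, |Patch 2| = 20.
|Patch 1∩Patch 2|: x∈[0,4], y∈[2,4] → 4·2 = 8.
|Patch 1 ∪ Patch 2| = 48 − 8 = 40.00.

40.00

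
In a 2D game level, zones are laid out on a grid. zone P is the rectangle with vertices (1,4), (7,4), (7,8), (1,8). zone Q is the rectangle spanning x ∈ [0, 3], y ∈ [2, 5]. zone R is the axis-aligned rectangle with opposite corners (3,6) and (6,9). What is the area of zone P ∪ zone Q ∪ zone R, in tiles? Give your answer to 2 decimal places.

By inclusion–exclusion:
Individual areas: |zone P| = 24, |zone Q| = 9, |zone R| = 9.
|zone P∩zone Q|: x∈[1,3], y∈[4,5] → 2·1 = 2.
|zone P∩zone R|: x∈[3,6], y∈[6,8] → 3·2 = 6.
|zone Q∩zone R| = 0 (no overlap).
|zone P∩zone Q∩zone R| = 0.
|zone P ∪ zone Q ∪ zone R| = 42 − 8 + 0 = 34.00.

34.00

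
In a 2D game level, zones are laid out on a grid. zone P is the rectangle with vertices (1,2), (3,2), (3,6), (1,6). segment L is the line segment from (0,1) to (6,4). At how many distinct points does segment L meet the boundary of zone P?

2

The segment meets the boundary at (3,2.5), (2,2).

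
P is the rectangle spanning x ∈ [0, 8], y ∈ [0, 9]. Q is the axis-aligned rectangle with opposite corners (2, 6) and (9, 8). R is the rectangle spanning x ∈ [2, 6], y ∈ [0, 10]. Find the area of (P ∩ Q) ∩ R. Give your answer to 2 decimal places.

The region (P ∩ Q) ∩ R is the polygon with vertices (2,6), (2,8), (6,8), (6,6).
By the shoelace formula its area is 8.00.

8.00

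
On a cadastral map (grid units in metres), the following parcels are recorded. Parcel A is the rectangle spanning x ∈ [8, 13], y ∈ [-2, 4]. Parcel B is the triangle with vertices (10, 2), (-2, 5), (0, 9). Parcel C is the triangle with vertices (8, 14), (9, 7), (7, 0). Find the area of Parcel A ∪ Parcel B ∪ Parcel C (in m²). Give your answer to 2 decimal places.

By inclusion–exclusion:
Individual areas: |Parcel A| = 30, |Parcel B| = 27, |Parcel C| = 10.5.
|Parcel A∩Parcel B| = 0.9.
|Parcel A∩Parcel C| = 0.0357.
|Parcel B∩Parcel C| = 0.6864.
|Parcel A∩Parcel B∩Parcel C| = 0.
|Parcel A ∪ Parcel B ∪ Parcel C| = 67.5 − 1.6222 + 0 = 65.88.

65.88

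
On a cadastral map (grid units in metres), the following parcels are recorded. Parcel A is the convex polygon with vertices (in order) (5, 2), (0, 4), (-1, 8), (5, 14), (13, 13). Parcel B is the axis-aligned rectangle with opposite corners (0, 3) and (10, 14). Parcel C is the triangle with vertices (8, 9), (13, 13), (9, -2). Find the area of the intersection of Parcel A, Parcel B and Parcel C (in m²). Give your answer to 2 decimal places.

4.27

The intersection is the polygon with vertices (10,8.875), (8.232,6.444), (8,9), (10,10.6).
By the shoelace formula its area is 4.27.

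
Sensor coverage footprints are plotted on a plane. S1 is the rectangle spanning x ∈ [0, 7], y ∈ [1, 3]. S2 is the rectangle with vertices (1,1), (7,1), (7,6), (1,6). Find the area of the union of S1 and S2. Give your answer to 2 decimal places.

32.00

By inclusion–exclusion:
Individual areas: |S1| = 14, |S2| = 30.
|S1∩S2|: x∈[1,7], y∈[1,3] → 6·2 = 12.
|S1 ∪ S2| = 44 − 12 = 32.00.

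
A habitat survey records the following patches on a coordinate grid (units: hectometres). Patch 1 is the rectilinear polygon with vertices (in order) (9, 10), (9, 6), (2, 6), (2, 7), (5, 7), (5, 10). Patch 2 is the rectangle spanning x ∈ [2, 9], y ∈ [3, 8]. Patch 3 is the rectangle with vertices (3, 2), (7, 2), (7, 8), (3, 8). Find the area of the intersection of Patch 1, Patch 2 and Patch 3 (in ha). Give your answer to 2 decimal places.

The intersection is the polygon with vertices (3,6), (3,7), (5,7), (5,8), (7,8), (7,6).
By the shoelace formula its area is 6.00.

6.00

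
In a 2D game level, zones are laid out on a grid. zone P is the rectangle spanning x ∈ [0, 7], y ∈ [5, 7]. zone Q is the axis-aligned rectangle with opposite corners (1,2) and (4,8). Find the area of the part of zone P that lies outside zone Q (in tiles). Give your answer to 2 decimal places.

8.00

|zone P∩zone Q|: x∈[1,4], y∈[5,7] → 3·2 = 6.
|zone P| = 14.
|zone P ∖ zone Q| = |zone P| − |zone P∩zone Q| = 14 − 6 = 8.00.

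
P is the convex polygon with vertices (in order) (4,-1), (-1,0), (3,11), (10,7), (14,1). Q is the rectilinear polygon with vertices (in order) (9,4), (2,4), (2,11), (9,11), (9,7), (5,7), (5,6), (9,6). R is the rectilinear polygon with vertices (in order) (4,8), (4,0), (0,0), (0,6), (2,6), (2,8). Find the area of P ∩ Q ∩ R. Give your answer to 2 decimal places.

The intersection is the polygon with vertices (2,4), (2,6), (2,8), (4,8), (4,4).
By the shoelace formula its area is 8.00.

8.00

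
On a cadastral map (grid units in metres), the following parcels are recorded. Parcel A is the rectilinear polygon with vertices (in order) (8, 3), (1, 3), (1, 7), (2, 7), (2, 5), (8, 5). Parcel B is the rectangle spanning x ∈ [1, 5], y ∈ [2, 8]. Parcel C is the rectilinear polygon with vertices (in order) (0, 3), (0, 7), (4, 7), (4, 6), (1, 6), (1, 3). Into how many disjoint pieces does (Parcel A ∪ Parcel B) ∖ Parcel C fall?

(Parcel A ∪ Parcel B) ∖ Parcel C is a single connected region.

1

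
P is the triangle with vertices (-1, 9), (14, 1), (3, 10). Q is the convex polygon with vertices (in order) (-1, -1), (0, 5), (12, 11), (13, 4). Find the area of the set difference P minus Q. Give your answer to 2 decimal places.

|P| = 23.5, |P∩Q| = 11.1181.
|P ∖ Q| = |P| − |P∩Q| = 23.5 − 11.1181 = 12.38.

12.38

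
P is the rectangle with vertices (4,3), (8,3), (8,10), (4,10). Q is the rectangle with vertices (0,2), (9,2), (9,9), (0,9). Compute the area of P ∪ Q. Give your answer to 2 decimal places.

By inclusion–exclusion:
Individual areas: |P| = 28, |Q| = 63.
|P∩Q|: x∈[4,8], y∈[3,9] → 4·6 = 24.
|P ∪ Q| = 91 − 24 = 67.00.

67.00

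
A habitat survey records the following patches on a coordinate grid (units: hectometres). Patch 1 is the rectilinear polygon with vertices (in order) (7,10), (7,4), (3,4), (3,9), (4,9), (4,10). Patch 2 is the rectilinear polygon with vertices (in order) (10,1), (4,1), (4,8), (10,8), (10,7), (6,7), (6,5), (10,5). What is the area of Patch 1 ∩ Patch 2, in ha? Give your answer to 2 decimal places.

The intersection is the polygon with vertices (7,7), (6,7), (6,5), (7,5), (7,4), (4,4), (4,8), (7,8).
By the shoelace formula its area is 10.00.

10.00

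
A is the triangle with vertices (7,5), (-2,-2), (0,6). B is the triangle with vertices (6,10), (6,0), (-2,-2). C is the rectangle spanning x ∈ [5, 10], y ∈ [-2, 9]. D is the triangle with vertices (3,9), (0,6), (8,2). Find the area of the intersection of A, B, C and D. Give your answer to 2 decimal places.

The intersection is the polygon with vertices (6,4.222), (5.043,3.478), (5,3.5), (5,5.286), (5.727,5.182), (6,4.8).
By the shoelace formula its area is 1.33.

1.33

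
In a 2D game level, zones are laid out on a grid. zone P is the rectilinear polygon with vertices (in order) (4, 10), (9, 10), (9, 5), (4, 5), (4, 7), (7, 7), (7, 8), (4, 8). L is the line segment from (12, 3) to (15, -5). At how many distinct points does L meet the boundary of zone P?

The segment lies entirely outside zone P and never meets its boundary.

0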